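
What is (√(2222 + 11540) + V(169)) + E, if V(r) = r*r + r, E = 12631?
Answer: 41361 + √13762 ≈ 41478.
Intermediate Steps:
V(r) = r + r² (V(r) = r² + r = r + r²)
(√(2222 + 11540) + V(169)) + E = (√(2222 + 11540) + 169*(1 + 169)) + 12631 = (√13762 + 169*170) + 12631 = (√13762 + 28730) + 12631 = (28730 + √13762) + 12631 = 41361 + √13762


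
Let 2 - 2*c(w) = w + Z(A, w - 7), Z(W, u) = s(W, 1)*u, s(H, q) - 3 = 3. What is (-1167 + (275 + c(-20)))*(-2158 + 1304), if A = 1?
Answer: 683200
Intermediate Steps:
s(H, q) = 6 (s(H, q) = 3 + 3 = 6)
Z(W, u) = 6*u
c(w) = 22 - 7*w/2 (c(w) = 1 - (w + 6*(w - 7))/2 = 1 - (w + 6*(-7 + w))/2 = 1 - (w + (-42 + 6*w))/2 = 1 - (-42 + 7*w)/2 = 1 + (21 - 7*w/2) = 22 - 7*w/2)
(-1167 + (275 + c(-20)))*(-2158 + 1304) = (-1167 + (275 + (22 - 7/2*(-20))))*(-2158 + 1304) = (-1167 + (275 + (22 + 70)))*(-854) = (-1167 + (275 + 92))*(-854) = (-1167 + 367)*(-854) = -800*(-854) = 683200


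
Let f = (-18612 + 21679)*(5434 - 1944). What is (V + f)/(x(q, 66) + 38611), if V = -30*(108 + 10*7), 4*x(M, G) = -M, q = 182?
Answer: 21396980/77131 ≈ 277.41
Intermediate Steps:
x(M, G) = -M/4 (x(M, G) = (-M)/4 = -M/4)
V = -5340 (V = -30*(108 + 70) = -30*178 = -5340)
f = 10703830 (f = 3067*3490 = 10703830)
(V + f)/(x(q, 66) + 38611) = (-5340 + 10703830)/(-¼*182 + 38611) = 10698490/(-91/2 + 38611) = 10698490/(77131/2) = 10698490*(2/77131) = 21396980/77131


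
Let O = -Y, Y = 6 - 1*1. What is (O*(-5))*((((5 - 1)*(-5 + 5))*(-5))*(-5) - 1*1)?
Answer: -25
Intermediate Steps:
Y = 5 (Y = 6 - 1 = 5)
O = -5 (O = -1*5 = -5)
(O*(-5))*((((5 - 1)*(-5 + 5))*(-5))*(-5) - 1*1) = (-5*(-5))*((((5 - 1)*(-5 + 5))*(-5))*(-5) - 1*1) = 25*(((4*0)*(-5))*(-5) - 1) = 25*((0*(-5))*(-5) - 1) = 25*(0*(-5) - 1) = 25*(0 - 1) = 25*(-1) = -25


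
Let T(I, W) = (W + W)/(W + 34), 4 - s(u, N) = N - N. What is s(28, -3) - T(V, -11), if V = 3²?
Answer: 114/23 ≈ 4.9565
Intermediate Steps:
s(u, N) = 4 (s(u, N) = 4 - (N - N) = 4 - 1*0 = 4 + 0 = 4)
V = 9
T(I, W) = 2*W/(34 + W) (T(I, W) = (2*W)/(34 + W) = 2*W/(34 + W))
s(28, -3) - T(V, -11) = 4 - 2*(-11)/(34 - 11) = 4 - 2*(-11)/23 = 4 - 1*(-22/23) = 4 + 22/23 = 114/23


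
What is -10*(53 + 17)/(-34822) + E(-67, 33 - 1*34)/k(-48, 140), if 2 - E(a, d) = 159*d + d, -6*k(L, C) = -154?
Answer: 8488696/1340647 ≈ 6.3318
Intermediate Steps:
k(L, C) = 77/3 (k(L, C) = -⅙*(-154) = 77/3)
E(a, d) = 2 - 160*d (E(a, d) = 2 - (159*d + d) = 2 - 160*d)
-10*(53 + 17)/(-34822) + E(-67, 33 - 1*34)/k(-48, 140) = -10*(53 + 17)/(-34822) + (2 - 160*(33 - 1*34))/(77/3) = -10*70*(-1/34822) + (2 - 160*(33 - 34))*(3/77) = -700*(-1/34822) + (2 - 160*(-1))*(3/77) = 350/17411 + (2 + 160)*(3/77) = 350/17411 + 162*(3/77) = 350/17411 + 486/77 = 8488696/1340647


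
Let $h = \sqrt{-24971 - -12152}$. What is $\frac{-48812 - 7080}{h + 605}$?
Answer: $- \frac{8453665}{94711} + \frac{13973 i \sqrt{12819}}{94711} \approx -89.257 + 16.704 i$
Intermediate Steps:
$h = i \sqrt{12819}$ ($h = \sqrt{-24971 + 12152} = \sqrt{-12819} = i \sqrt{12819} \approx 113.22 i$)
$\frac{-48812 - 7080}{h + 605} = \frac{-48812 - 7080}{i \sqrt{12819} + 605} = - \frac{55892}{605 + i \sqrt{12819}}$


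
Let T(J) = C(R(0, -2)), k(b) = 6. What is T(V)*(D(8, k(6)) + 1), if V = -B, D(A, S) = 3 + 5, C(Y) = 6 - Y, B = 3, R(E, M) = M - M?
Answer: 54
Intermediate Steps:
R(E, M) = 0
D(A, S) = 8
V = -3 (V = -1*3 = -3)
T(J) = 6 (T(J) = 6 - 1*0 = 6 + 0 = 6)
T(V)*(D(8, k(6)) + 1) = 6*(8 + 1) = 6*9 = 54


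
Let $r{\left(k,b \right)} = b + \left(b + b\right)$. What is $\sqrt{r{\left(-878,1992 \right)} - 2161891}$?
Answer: $i \sqrt{2155915} \approx 1468.3 i$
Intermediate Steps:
$r{\left(k,b \right)} = 3 b$ ($r{\left(k,b \right)} = b + 2 b = 3 b$)
$\sqrt{r{\left(-878,1992 \right)} - 2161891} = \sqrt{3 \cdot 1992 - 2161891} = \sqrt{5976 - 2161891} = \sqrt{-2155915} = i \sqrt{2155915}$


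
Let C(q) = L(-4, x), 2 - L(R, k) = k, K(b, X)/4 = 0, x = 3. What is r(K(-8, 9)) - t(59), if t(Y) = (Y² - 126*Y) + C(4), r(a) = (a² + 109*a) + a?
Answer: 3954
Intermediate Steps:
K(b, X) = 0 (K(b, X) = 4*0 = 0)
L(R, k) = 2 - k
r(a) = a² + 110*a
C(q) = -1 (C(q) = 2 - 1*3 = 2 - 3 = -1)
t(Y) = -1 + Y² - 126*Y (t(Y) = (Y² - 126*Y) - 1 = -1 + Y² - 126*Y)
r(K(-8, 9)) - t(59) = 0*(110 + 0) - (-1 + 59² - 126*59) = 0*110 - (-1 + 3481 - 7434) = 0 - 1*(-3954) = 0 + 3954 = 3954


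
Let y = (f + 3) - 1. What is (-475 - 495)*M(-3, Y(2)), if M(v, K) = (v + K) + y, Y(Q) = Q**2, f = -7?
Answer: 3880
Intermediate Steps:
y = -5 (y = (-7 + 3) - 1 = -4 - 1 = -5)
M(v, K) = -5 + K + v (M(v, K) = (v + K) - 5 = (K + v) - 5 = -5 + K + v)
(-475 - 495)*M(-3, Y(2)) = (-475 - 495)*(-5 + 2**2 - 3) = -970*(-5 + 4 - 3) = -970*(-4) = 3880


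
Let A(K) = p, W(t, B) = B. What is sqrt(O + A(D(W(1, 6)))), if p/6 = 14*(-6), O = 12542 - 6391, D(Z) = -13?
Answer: sqrt(5647) ≈ 75.146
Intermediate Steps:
O = 6151
p = -504 (p = 6*(14*(-6)) = 6*(-84) = -504)
A(K) = -504
sqrt(O + A(D(W(1, 6)))) = sqrt(6151 - 504) = sqrt(5647)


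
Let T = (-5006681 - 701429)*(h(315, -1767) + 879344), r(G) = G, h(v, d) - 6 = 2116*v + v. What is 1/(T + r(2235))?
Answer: -1/8825908220315 ≈ -1.1330e-13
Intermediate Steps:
h(v, d) = 6 + 2117*v (h(v, d) = 6 + (2116*v + v) = 6 + 2117*v)
T = -8825908222550 (T = (-5006681 - 701429)*((6 + 2117*315) + 879344) = -5708110*((6 + 666855) + 879344) = -5708110*(666861 + 879344) = -5708110*1546205 = -8825908222550)
1/(T + r(2235)) = 1/(-8825908222550 + 2235) = 1/(-8825908220315) = -1/8825908220315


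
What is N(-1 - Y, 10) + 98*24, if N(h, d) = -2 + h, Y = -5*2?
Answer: 2359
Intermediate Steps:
Y = -10
N(-1 - Y, 10) + 98*24 = (-2 + (-1 - 1*(-10))) + 98*24 = (-2 + (-1 + 10)) + 2352 = (-2 + 9) + 2352 = 7 + 2352 = 2359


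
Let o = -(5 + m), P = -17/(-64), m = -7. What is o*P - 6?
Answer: -175/32 ≈ -5.4688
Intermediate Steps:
P = 17/64 (P = -17*(-1/64) = 17/64 ≈ 0.26563)
o = 2 (o = -(5 - 7) = -1*(-2) = 2)
o*P - 6 = 2*(17/64) - 6 = 17/32 - 6 = -175/32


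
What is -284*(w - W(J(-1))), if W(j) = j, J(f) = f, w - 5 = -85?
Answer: 22436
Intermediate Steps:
w = -80 (w = 5 - 85 = -80)
-284*(w - W(J(-1))) = -284*(-80 - 1*(-1)) = -284*(-80 + 1) = -284*(-79) = 22436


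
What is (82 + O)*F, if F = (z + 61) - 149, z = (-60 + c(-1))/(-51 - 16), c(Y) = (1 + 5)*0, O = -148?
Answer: 385176/67 ≈ 5748.9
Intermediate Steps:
c(Y) = 0 (c(Y) = 6*0 = 0)
z = 60/67 (z = (-60 + 0)/(-51 - 16) = -60/(-67) = -60*(-1/67) = 60/67 ≈ 0.89552)
F = -5836/67 (F = (60/67 + 61) - 149 = 4147/67 - 149 = -5836/67 ≈ -87.104)
(82 + O)*F = (82 - 148)*(-5836/67) = -66*(-5836/67) = 385176/67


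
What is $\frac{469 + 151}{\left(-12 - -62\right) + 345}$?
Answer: $\frac{124}{79} \approx 1.5696$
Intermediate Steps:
$\frac{469 + 151}{\left(-12 - -62\right) + 345} = \frac{620}{\left(-12 + 62\right) + 345} = \frac{620}{50 + 345} = \frac{620}{395} = 620 \cdot \frac{1}{395} = \frac{124}{79}$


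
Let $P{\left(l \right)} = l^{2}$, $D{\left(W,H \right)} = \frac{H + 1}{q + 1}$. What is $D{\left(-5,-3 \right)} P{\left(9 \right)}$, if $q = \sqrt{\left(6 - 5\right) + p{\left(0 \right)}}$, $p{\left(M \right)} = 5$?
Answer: $\frac{162}{5} - \frac{162 \sqrt{6}}{5} \approx -46.963$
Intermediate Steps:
$q = \sqrt{6}$ ($q = \sqrt{\left(6 - 5\right) + 5} = \sqrt{1 + 5} = \sqrt{6} \approx 2.4495$)
$D{\left(W,H \right)} = \frac{1 + H}{1 + \sqrt{6}}$ ($D{\left(W,H \right)} = \frac{H + 1}{\sqrt{6} + 1} = \frac{1 + H}{1 + \sqrt{6}}$)
$D{\left(-5,-3 \right)} P{\left(9 \right)} = \frac{1 - 3}{1 + \sqrt{6}} \cdot 9^{2} = \frac{1}{1 + \sqrt{6}} \left(-2\right) 81 = - \frac{2}{1 + \sqrt{6}} \cdot 81 = - \frac{162}{1 + \sqrt{6}}$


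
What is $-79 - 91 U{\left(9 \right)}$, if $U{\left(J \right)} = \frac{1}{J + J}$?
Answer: $- \frac{1513}{18} \approx -84.056$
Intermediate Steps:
$U{\left(J \right)} = \frac{1}{2 J}$
$-79 - 91 U{\left(9 \right)} = -79 - 91 \frac{1}{2 \cdot 9} = -79 - 91 \cdot \frac{1}{2} \cdot \frac{1}{9} = -79 - \frac{91}{18} = - \frac{1513}{18}$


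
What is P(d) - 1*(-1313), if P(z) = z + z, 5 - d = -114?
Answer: 1551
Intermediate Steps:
d = 119 (d = 5 - 1*(-114) = 5 + 114 = 119)
P(z) = 2*z
P(d) - 1*(-1313) = 2*119 - 1*(-1313) = 238 + 1313 = 1551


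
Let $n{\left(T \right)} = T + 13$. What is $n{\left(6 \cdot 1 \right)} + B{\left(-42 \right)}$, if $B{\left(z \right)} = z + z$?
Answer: $-65$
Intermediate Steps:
$B{\left(z \right)} = 2 z$
$n{\left(T \right)} = 13 + T$
$n{\left(6 \cdot 1 \right)} + B{\left(-42 \right)} = \left(13 + 6 \cdot 1\right) + 2 \left(-42\right) = \left(13 + 6\right) - 84 = 19 - 84 = -65$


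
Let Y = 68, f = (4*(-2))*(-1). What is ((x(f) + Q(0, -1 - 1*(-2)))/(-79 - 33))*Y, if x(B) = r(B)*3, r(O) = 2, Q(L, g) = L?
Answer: -51/14 ≈ -3.6429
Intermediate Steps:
f = 8 (f = -8*(-1) = 8)
x(B) = 6 (x(B) = 2*3 = 6)
((x(f) + Q(0, -1 - 1*(-2)))/(-79 - 33))*Y = ((6 + 0)/(-79 - 33))*68 = (6/(-112))*68 = (6*(-1/112))*68 = -3/56*68 = -51/14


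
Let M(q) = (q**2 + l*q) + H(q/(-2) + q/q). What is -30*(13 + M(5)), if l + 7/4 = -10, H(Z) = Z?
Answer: 1335/2 ≈ 667.50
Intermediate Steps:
l = -47/4 (l = -7/4 - 10 = -47/4 ≈ -11.750)
M(q) = 1 + q**2 - 49*q/4 (M(q) = (q**2 - 47*q/4) + (q/(-2) + q/q) = (q**2 - 47*q/4) + (q*(-1/2) + 1) = (q**2 - 47*q/4) + (-q/2 + 1) = (q**2 - 47*q/4) + (1 - q/2) = 1 + q**2 - 49*q/4)
-30*(13 + M(5)) = -30*(13 + (1 + 5**2 - 49/4*5)) = -30*(13 + (1 + 25 - 245/4)) = -30*(13 - 141/4) = -30*(-89/4) = 1335/2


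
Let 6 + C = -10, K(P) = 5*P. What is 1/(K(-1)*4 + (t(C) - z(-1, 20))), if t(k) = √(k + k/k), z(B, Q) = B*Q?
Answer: -I*√15/15 ≈ -0.2582*I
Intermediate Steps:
C = -16 (C = -6 - 10 = -16)
t(k) = √(1 + k) (t(k) = √(k + 1) = √(1 + k))
1/(K(-1)*4 + (t(C) - z(-1, 20))) = 1/((5*(-1))*4 + (√(1 - 16) - (-1)*20)) = 1/(-5*4 + (√(-15) - 1*(-20))) = 1/(-20 + (I*√15 + 20)) = 1/(-20 + (20 + I*√15)) = 1/(I*√15) = -I*√15/15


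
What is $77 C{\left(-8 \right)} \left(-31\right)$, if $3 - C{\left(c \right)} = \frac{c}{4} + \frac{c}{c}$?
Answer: $-9548$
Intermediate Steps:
$C{\left(c \right)} = 2 - \frac{c}{4}$ ($C{\left(c \right)} = 3 - \left(\frac{c}{4} + \frac{c}{c}\right) = 3 - \left(c \frac{1}{4} + 1\right) = 3 - \left(\frac{c}{4} + 1\right) = 3 - \left(1 + \frac{c}{4}\right) = 2 - \frac{c}{4}$)
$77 C{\left(-8 \right)} \left(-31\right) = 77 \left(2 - -2\right) \left(-31\right) = 77 \left(2 + 2\right) \left(-31\right) = 77 \cdot 4 \left(-31\right) = 308 \left(-31\right) = -9548$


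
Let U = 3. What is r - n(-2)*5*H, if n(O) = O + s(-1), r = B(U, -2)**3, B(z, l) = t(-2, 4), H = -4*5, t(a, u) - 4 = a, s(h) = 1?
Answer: -92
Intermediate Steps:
t(a, u) = 4 + a
H = -20
B(z, l) = 2 (B(z, l) = 4 - 2 = 2)
r = 8 (r = 2**3 = 8)
n(O) = 1 + O (n(O) = O + 1 = 1 + O)
r - n(-2)*5*H = 8 - (1 - 2)*5*(-20) = 8 - (-1*5)*(-20) = 8 - (-5)*(-20) = 8 - 1*100 = 8 - 100 = -92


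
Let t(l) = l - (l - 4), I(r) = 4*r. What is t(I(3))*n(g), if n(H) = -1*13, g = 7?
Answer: -52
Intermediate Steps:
n(H) = -13
t(l) = 4 (t(l) = l - (-4 + l) = l + (4 - l) = 4)
t(I(3))*n(g) = 4*(-13) = -52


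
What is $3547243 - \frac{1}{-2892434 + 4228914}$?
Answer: $\frac{4740819324639}{1336480} \approx 3.5472 \cdot 10^{6}$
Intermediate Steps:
$3547243 - \frac{1}{-2892434 + 4228914} = 3547243 - \frac{1}{1336480} = \frac{4740819324639}{1336480}$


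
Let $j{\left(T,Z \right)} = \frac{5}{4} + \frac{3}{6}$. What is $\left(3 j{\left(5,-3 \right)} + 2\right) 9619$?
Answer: $\frac{278951}{4} \approx 69738.0$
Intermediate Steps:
$j{\left(T,Z \right)} = \frac{7}{4}$ ($j{\left(T,Z \right)} = 5 \cdot \frac{1}{4} + 3 \cdot \frac{1}{6} = \frac{5}{4} + \frac{1}{2} = \frac{7}{4}$)
$\left(3 j{\left(5,-3 \right)} + 2\right) 9619 = \left(3 \cdot \frac{7}{4} + 2\right) 9619 = \left(\frac{21}{4} + 2\right) 9619 = \frac{29}{4} \cdot 9619 = \frac{278951}{4}$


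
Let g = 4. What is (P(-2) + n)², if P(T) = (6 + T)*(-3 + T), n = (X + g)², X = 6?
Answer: 6400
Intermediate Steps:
n = 100 (n = (6 + 4)² = 10² = 100)
P(T) = (-3 + T)*(6 + T)
(P(-2) + n)² = ((-18 + (-2)² + 3*(-2)) + 100)² = ((-18 + 4 - 6) + 100)² = (-20 + 100)² = 80² = 6400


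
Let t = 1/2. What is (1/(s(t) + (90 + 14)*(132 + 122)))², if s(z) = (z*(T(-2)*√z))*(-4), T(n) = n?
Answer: 87225633/60866485626785288 - 1651*√2/7608310703348161 ≈ 1.4328e-9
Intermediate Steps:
t = ½ ≈ 0.50000
s(z) = 8*z^(3/2) (s(z) = (z*(-2*√z))*(-4) = -2*z^(3/2)*(-4) = 8*z^(3/2))
(1/(s(t) + (90 + 14)*(132 + 122)))² = (1/(8*(½)^(3/2) + (90 + 14)*(132 + 122)))² = (1/(8*(√2/4) + 104*254))² = (1/(2*√2 + 26416))² = (1/(26416 + 2*√2))² = (26416 + 2*√2)⁻²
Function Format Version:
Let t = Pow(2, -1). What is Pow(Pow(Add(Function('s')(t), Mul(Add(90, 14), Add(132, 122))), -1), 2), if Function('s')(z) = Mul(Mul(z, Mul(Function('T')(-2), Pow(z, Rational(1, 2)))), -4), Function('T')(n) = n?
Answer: Add(Rational(87225633, 60866485626785288), Mul(Rational(-1651, 7608310703348161), Pow(2, Rational(1, 2)))) ≈ 1.4328e-9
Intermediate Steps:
t = Rational(1, 2) ≈ 0.50000
Function('s')(z) = Mul(8, Pow(z, Rational(3, 2))) (Function('s')(z) = Mul(Mul(z, Mul(-2, Pow(z, Rational(1, 2)))), -4) = Mul(Mul(-2, Pow(z, Rational(3, 2))), -4) = Mul(8, Pow(z, Rational(3, 2))))
Pow(Pow(Add(Function('s')(t), Mul(Add(90, 14), Add(132, 122))), -1), 2) = Pow(Pow(Add(Mul(8, Pow(Rational(1, 2), Rational(3, 2))), Mul(Add(90, 14), Add(132, 122))), -1), 2) = Pow(Pow(Add(Mul(8, Mul(Rational(1, 4), Pow(2, Rational(1, 2)))), Mul(104, 254)), -1), 2) = Pow(Pow(Add(Mul(2, Pow(2, Rational(1, 2))), 26416), -1), 2) = Pow(Pow(Add(26416, Mul(2, Pow(2, Rational(1, 2)))), -1), 2) = Pow(Add(26416, Mul(2, Pow(2, Rational(1, 2)))), -2)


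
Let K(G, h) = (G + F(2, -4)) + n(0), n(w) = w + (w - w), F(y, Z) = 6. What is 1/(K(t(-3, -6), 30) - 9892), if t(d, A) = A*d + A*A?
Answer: -1/9832 ≈ -0.00010171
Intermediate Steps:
n(w) = w (n(w) = w + 0 = w)
t(d, A) = A² + A*d (t(d, A) = A*d + A² = A² + A*d)
K(G, h) = 6 + G (K(G, h) = (G + 6) + 0 = (6 + G) + 0 = 6 + G)
1/(K(t(-3, -6), 30) - 9892) = 1/((6 - 6*(-6 - 3)) - 9892) = 1/((6 - 6*(-9)) - 9892) = 1/((6 + 54) - 9892) = 1/(60 - 9892) = 1/(-9832) = -1/9832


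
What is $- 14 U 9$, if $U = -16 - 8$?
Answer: $3024$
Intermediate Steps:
$U = -24$
$- 14 U 9 = \left(-14\right) \left(-24\right) 9 = 336 \cdot 9 = 3024$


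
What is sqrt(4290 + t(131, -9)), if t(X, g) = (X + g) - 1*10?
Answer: sqrt(4402) ≈ 66.348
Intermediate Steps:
t(X, g) = -10 + X + g (t(X, g) = (X + g) - 10 = -10 + X + g)
sqrt(4290 + t(131, -9)) = sqrt(4290 + (-10 + 131 - 9)) = sqrt(4290 + 112) = sqrt(4402)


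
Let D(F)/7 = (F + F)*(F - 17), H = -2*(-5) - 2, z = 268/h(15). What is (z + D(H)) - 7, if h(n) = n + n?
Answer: -15091/15 ≈ -1006.1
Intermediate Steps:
h(n) = 2*n
z = 134/15 (z = 268/((2*15)) = 268/30 = 268*(1/30) = 134/15 ≈ 8.9333)
H = 8 (H = 10 - 2 = 8)
D(F) = 14*F*(-17 + F) (D(F) = 7*((F + F)*(F - 17)) = 7*((2*F)*(-17 + F)) = 7*(2*F*(-17 + F)) = 14*F*(-17 + F))
(z + D(H)) - 7 = (134/15 + 14*8*(-17 + 8)) - 7 = (134/15 + 14*8*(-9)) - 7 = (134/15 - 1008) - 7 = -14986/15 - 7 = -15091/15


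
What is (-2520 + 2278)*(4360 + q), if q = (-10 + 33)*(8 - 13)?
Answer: -1027290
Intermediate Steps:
q = -115 (q = 23*(-5) = -115)
(-2520 + 2278)*(4360 + q) = (-2520 + 2278)*(4360 - 115) = -242*4245 = -1027290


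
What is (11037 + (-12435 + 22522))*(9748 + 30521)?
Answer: 850642356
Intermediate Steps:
(11037 + (-12435 + 22522))*(9748 + 30521) = (11037 + 10087)*40269 = 21124*40269 = 850642356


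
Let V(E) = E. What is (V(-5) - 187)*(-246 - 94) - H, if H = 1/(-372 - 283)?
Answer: 42758401/655 ≈ 65280.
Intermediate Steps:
H = -1/655 (H = 1/(-655) = -1/655 ≈ -0.0015267)
(V(-5) - 187)*(-246 - 94) - H = (-5 - 187)*(-246 - 94) - 1*(-1/655) = -192*(-340) + 1/655 = 65280 + 1/655 = 42758401/655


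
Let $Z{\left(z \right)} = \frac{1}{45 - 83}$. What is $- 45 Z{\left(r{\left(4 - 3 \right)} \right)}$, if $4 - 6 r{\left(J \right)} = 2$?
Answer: $\frac{45}{38} \approx 1.1842$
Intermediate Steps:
$r{\left(J \right)} = \frac{1}{3}$ ($r{\left(J \right)} = \frac{2}{3} - \frac{1}{3} = \frac{1}{3}$)
$Z{\left(z \right)} = - \frac{1}{38}$ ($Z{\left(z \right)} = \frac{1}{-38} = - \frac{1}{38}$)
$- 45 Z{\left(r{\left(4 - 3 \right)} \right)} = \left(-45\right) \left(- \frac{1}{38}\right) = \frac{45}{38}$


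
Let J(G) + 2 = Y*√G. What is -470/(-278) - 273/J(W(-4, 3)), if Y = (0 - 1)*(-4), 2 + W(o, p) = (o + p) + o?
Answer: 51577/8062 + 273*I*√7/29 ≈ 6.3975 + 24.907*I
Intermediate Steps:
W(o, p) = -2 + p + 2*o (W(o, p) = -2 + ((o + p) + o) = -2 + (p + 2*o) = -2 + p + 2*o)
Y = 4 (Y = -1*(-4) = 4)
J(G) = -2 + 4*√G
-470/(-278) - 273/J(W(-4, 3)) = -470/(-278) - 273/(-2 + 4*√(-2 + 3 + 2*(-4))) = -470*(-1/278) - 273/(-2 + 4*√(-2 + 3 - 8)) = 235/139 - 273/(-2 + 4*√(-7)) = 235/139 - 273/(-2 + 4*(I*√7)) = 235/139 - 273/(-2 + 4*I*√7)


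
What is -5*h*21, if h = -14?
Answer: 1470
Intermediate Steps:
-5*h*21 = -5*(-14)*21 = 70*21 = 1470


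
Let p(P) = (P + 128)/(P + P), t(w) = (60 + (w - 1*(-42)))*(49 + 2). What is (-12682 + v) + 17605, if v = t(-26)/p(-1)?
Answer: 617469/127 ≈ 4862.0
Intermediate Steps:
t(w) = 5202 + 51*w (t(w) = (60 + (w + 42))*51 = (60 + (42 + w))*51 = (102 + w)*51 = 5202 + 51*w)
p(P) = (128 + P)/(2*P) (p(P) = (128 + P)/((2*P)) = (128 + P)*(1/(2*P)) = (128 + P)/(2*P))
v = -7752/127 (v = (5202 + 51*(-26))/(((½)*(128 - 1)/(-1))) = (5202 - 1326)/(((½)*(-1)*127)) = 3876/(-127/2) = 3876*(-2/127) = -7752/127 ≈ -61.039)
(-12682 + v) + 17605 = (-12682 - 7752/127) + 17605 = -1618366/127 + 17605 = 617469/127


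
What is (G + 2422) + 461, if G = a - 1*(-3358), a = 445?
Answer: 6686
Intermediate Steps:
G = 3803 (G = 445 - 1*(-3358) = 445 + 3358 = 3803)
(G + 2422) + 461 = (3803 + 2422) + 461 = 6225 + 461 = 6686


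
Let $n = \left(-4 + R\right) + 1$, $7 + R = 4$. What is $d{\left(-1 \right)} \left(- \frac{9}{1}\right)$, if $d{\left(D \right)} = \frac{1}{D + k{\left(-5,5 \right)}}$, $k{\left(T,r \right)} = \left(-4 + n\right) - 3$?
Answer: $\frac{9}{14} \approx 0.64286$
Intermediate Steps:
$R = -3$ ($R = -7 + 4 = -3$)
$n = -6$ ($n = \left(-4 - 3\right) + 1 = -7 + 1 = -6$)
$k{\left(T,r \right)} = -13$ ($k{\left(T,r \right)} = \left(-4 - 6\right) - 3 = -10 - 3 = -13$)
$d{\left(D \right)} = \frac{1}{-13 + D}$ ($d{\left(D \right)} = \frac{1}{D - 13} = \frac{1}{-13 + D}$)
$d{\left(-1 \right)} \left(- \frac{9}{1}\right) = \frac{\left(-9\right) 1^{-1}}{-13 - 1} = \frac{\left(-9\right) 1}{-14} = \left(- \frac{1}{14}\right) \left(-9\right) = \frac{9}{14}$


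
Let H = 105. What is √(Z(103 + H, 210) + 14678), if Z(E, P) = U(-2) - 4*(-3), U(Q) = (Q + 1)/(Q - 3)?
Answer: 7*√7495/5 ≈ 121.20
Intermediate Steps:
U(Q) = (1 + Q)/(-3 + Q)
Z(E, P) = 61/5 (Z(E, P) = (1 - 2)/(-3 - 2) - 4*(-3) = -1/(-5) + 12 = -⅕*(-1) + 12 = ⅕ + 12 = 61/5)
√(Z(103 + H, 210) + 14678) = √(61/5 + 14678) = √(73451/5) = 7*√7495/5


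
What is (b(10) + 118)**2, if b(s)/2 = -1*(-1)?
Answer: 14400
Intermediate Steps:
b(s) = 2 (b(s) = 2*(-1*(-1)) = 2*1 = 2)
(b(10) + 118)**2 = (2 + 118)**2 = 120**2 = 14400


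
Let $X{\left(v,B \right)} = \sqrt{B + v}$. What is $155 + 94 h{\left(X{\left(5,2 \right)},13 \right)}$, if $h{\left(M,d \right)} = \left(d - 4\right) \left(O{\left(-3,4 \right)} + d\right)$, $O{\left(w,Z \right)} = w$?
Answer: $8615$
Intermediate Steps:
$h{\left(M,d \right)} = \left(-4 + d\right) \left(-3 + d\right)$ ($h{\left(M,d \right)} = \left(d - 4\right) \left(-3 + d\right) = \left(-4 + d\right) \left(-3 + d\right)$)
$155 + 94 h{\left(X{\left(5,2 \right)},13 \right)} = 155 + 94 \left(12 + 13^{2} - 91\right) = 155 + 94 \left(12 + 169 - 91\right) = 155 + 94 \cdot 90 = 155 + 8460 = 8615$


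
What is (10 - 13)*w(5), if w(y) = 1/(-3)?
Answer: 1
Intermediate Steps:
w(y) = -⅓
(10 - 13)*w(5) = (10 - 13)*(-⅓) = -3*(-⅓) = 1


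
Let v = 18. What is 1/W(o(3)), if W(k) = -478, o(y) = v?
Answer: -1/478 ≈ -0.0020920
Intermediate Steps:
o(y) = 18
1/W(o(3)) = 1/(-478) = -1/478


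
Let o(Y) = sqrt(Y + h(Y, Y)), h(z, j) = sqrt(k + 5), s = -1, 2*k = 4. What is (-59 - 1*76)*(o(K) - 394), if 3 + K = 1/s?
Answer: 53190 - 135*sqrt(-4 + sqrt(7)) ≈ 53190.0 - 157.1*I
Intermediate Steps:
k = 2 (k = (1/2)*4 = 2)
K = -4 (K = -3 + 1/(-1) = -3 - 1 = -4)
h(z, j) = sqrt(7) (h(z, j) = sqrt(2 + 5) = sqrt(7))
o(Y) = sqrt(Y + sqrt(7))
(-59 - 1*76)*(o(K) - 394) = (-59 - 1*76)*(sqrt(-4 + sqrt(7)) - 394) = (-59 - 76)*(-394 + sqrt(-4 + sqrt(7))) = -135*(-394 + sqrt(-4 + sqrt(7))) = 53190 - 135*sqrt(-4 + sqrt(7))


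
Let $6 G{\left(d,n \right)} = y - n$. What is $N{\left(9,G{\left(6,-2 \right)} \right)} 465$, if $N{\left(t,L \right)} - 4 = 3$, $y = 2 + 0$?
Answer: $3255$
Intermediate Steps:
$y = 2$
$G{\left(d,n \right)} = \frac{1}{3} - \frac{n}{6}$ ($G{\left(d,n \right)} = \frac{2 - n}{6} = \frac{1}{3} - \frac{n}{6}$)
$N{\left(t,L \right)} = 7$ ($N{\left(t,L \right)} = 4 + 3 = 7$)
$N{\left(9,G{\left(6,-2 \right)} \right)} 465 = 7 \cdot 465 = 3255$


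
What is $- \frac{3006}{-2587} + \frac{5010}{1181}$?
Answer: $\frac{16510956}{3055247} \approx 5.4041$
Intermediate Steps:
$- \frac{3006}{-2587} + \frac{5010}{1181} = \left(-3006\right) \left(- \frac{1}{2587}\right) + 5010 \cdot \frac{1}{1181} = \frac{3006}{2587} + \frac{5010}{1181} = \frac{16510956}{3055247}$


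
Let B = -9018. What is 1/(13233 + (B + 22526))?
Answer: 1/26741 ≈ 3.7396e-5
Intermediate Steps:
1/(13233 + (B + 22526)) = 1/(13233 + (-9018 + 22526)) = 1/(13233 + 13508) = 1/26741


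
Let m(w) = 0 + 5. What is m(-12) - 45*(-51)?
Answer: 2300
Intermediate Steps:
m(w) = 5
m(-12) - 45*(-51) = 5 - 45*(-51) = 5 + 2295 = 2300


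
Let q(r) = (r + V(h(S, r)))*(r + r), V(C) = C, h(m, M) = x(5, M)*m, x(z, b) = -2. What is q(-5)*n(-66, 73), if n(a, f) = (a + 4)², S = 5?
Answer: 576600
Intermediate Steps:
h(m, M) = -2*m
q(r) = 2*r*(-10 + r) (q(r) = (r - 2*5)*(r + r) = (r - 10)*(2*r) = (-10 + r)*(2*r) = 2*r*(-10 + r))
n(a, f) = (4 + a)²
q(-5)*n(-66, 73) = (2*(-5)*(-10 - 5))*(4 - 66)² = (2*(-5)*(-15))*(-62)² = 150*3844 = 576600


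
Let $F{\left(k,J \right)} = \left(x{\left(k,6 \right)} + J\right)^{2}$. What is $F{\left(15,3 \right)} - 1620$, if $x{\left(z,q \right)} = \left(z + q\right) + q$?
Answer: $-720$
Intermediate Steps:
$x{\left(z,q \right)} = z + 2 q$ ($x{\left(z,q \right)} = \left(q + z\right) + q = z + 2 q$)
$F{\left(k,J \right)} = \left(12 + J + k\right)^{2}$ ($F{\left(k,J \right)} = \left(\left(k + 2 \cdot 6\right) + J\right)^{2} = \left(\left(k + 12\right) + J\right)^{2} = \left(\left(12 + k\right) + J\right)^{2} = \left(12 + J + k\right)^{2}$)
$F{\left(15,3 \right)} - 1620 = \left(12 + 3 + 15\right)^{2} - 1620 = 30^{2} - 1620 = 900 - 1620 = -720$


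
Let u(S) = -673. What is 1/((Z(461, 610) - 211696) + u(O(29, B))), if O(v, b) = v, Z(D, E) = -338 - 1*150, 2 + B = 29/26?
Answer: -1/212857 ≈ -4.6980e-6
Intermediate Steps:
B = -23/26 (B = -2 + 29/26 = -23/26 ≈ -0.88461)
Z(D, E) = -488 (Z(D, E) = -338 - 150 = -488)
1/((Z(461, 610) - 211696) + u(O(29, B))) = 1/((-488 - 211696) - 673) = 1/(-212184 - 673) = 1/(-212857) = -1/212857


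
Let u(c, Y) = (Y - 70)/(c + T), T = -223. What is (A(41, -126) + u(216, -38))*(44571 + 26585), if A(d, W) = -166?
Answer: -74998424/7 ≈ -1.0714e+7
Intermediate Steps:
u(c, Y) = (-70 + Y)/(-223 + c) (u(c, Y) = (Y - 70)/(c - 223) = (-70 + Y)/(-223 + c))
(A(41, -126) + u(216, -38))*(44571 + 26585) = (-166 + (-70 - 38)/(-223 + 216))*(44571 + 26585) = (-166 - 108/(-7))*71156 = (-166 - ⅐*(-108))*71156 = (-166 + 108/7)*71156 = -1054/7*71156 = -74998424/7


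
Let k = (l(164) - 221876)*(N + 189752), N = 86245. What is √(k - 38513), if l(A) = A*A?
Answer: I*√53813933573 ≈ 2.3198e+5*I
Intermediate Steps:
l(A) = A²
k = -53813895060 (k = (164² - 221876)*(86245 + 189752) = (26896 - 221876)*275997 = -194980*275997 = -53813895060)
√(k - 38513) = √(-53813895060 - 38513) = √(-53813933573) = I*√53813933573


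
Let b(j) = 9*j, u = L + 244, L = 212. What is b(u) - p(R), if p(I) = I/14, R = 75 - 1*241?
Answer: 28811/7 ≈ 4115.9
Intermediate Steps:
u = 456 (u = 212 + 244 = 456)
R = -166 (R = 75 - 241 = -166)
p(I) = I/14 (p(I) = I*(1/14) = I/14)
b(u) - p(R) = 9*456 - (-166)/14 = 4104 - 1*(-83/7) = 4104 + 83/7 = 28811/7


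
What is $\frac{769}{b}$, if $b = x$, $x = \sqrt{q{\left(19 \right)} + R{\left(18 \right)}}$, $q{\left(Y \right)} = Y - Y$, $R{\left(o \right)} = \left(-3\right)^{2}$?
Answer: $\frac{769}{3} \approx 256.33$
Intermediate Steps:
$R{\left(o \right)} = 9$
$q{\left(Y \right)} = 0$
$x = 3$ ($x = \sqrt{0 + 9} = \sqrt{9} = 3$)
$b = 3$
$\frac{769}{b} = \frac{769}{3}$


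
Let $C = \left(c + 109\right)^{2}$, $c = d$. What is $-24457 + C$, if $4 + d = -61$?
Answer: $-22521$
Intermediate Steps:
$d = -65$ ($d = -4 - 61 = -65$)
$c = -65$
$C = 1936$ ($C = \left(-65 + 109\right)^{2} = 44^{2} = 1936$)
$-24457 + C = -24457 + 1936 = -22521$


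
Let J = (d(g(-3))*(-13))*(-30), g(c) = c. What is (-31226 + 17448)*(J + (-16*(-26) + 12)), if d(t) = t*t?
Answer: -54257764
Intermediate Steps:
d(t) = t**2
J = 3510 (J = ((-3)**2*(-13))*(-30) = (9*(-13))*(-30) = -117*(-30) = 3510)
(-31226 + 17448)*(J + (-16*(-26) + 12)) = (-31226 + 17448)*(3510 + (-16*(-26) + 12)) = -13778*(3510 + (416 + 12)) = -13778*(3510 + 428) = -13778*3938 = -54257764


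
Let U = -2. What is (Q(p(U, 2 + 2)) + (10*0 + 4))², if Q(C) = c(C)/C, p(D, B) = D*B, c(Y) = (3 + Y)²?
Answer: 49/64 ≈ 0.76563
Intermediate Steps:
p(D, B) = B*D
Q(C) = (3 + C)²/C
(Q(p(U, 2 + 2)) + (10*0 + 4))² = ((3 + (2 + 2)*(-2))²/(((2 + 2)*(-2))) + (10*0 + 4))² = ((3 + 4*(-2))²/((4*(-2))) + (0 + 4))² = ((3 - 8)²/(-8) + 4)² = (-⅛*(-5)² + 4)² = (-⅛*25 + 4)² = (-25/8 + 4)² = (7/8)² = 49/64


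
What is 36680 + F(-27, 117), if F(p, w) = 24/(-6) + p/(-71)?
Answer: 2604023/71 ≈ 36676.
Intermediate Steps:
F(p, w) = -4 - p/71 (F(p, w) = 24*(-⅙) + p*(-1/71) = -4 - p/71)
36680 + F(-27, 117) = 36680 + (-4 - 1/71*(-27)) = 36680 + (-4 + 27/71) = 36680 - 257/71 = 2604023/71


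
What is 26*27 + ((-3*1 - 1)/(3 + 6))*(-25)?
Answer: 6418/9 ≈ 713.11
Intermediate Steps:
26*27 + ((-3*1 - 1)/(3 + 6))*(-25) = 702 + ((-3 - 1)/9)*(-25) = 702 - 4*⅑*(-25) = 702 - 4/9*(-25) = 702 + 100/9 = 6418/9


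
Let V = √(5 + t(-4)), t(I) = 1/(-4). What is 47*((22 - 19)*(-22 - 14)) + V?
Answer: -5076 + √19/2 ≈ -5073.8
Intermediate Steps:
t(I) = -¼
V = √19/2 (V = √(5 - ¼) = √(19/4) = √19/2 ≈ 2.1795)
47*((22 - 19)*(-22 - 14)) + V = 47*((22 - 19)*(-22 - 14)) + √19/2 = 47*(3*(-36)) + √19/2 = 47*(-108) + √19/2 = -5076 + √19/2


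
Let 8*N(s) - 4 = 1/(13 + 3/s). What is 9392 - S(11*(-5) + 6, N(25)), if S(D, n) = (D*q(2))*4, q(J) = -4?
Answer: 8608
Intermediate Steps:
N(s) = 1/2 + 1/(8*(13 + 3/s))
S(D, n) = -16*D (S(D, n) = (D*(-4))*4 = -4*D*4 = -16*D)
9392 - S(11*(-5) + 6, N(25)) = 9392 - (-16)*(11*(-5) + 6) = 9392 - (-16)*(-55 + 6) = 9392 - (-16)*(-49) = 9392 - 1*784 = 9392 - 784 = 8608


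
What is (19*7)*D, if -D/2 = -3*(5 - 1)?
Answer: 3192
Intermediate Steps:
D = 24 (D = -(-6)*(5 - 1) = -(-6)*4 = -2*(-12) = 24)
(19*7)*D = (19*7)*24 = 133*24 = 3192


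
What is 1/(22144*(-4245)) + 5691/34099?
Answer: 534961250381/3205349646720 ≈ 0.16690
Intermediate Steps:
1/(22144*(-4245)) + 5691/34099 = (1/22144)*(-1/4245) + 5691*(1/34099) = -1/94001280 + 5691/34099 = 534961250381/3205349646720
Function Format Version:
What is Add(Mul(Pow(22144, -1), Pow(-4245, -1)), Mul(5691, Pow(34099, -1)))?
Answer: Rational(534961250381, 3205349646720) ≈ 0.16690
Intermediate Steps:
Add(Mul(Pow(22144, -1), Pow(-4245, -1)), Mul(5691, Pow(34099, -1))) = Add(Mul(Rational(1, 22144), Rational(-1, 4245)), Mul(5691, Rational(1, 34099))) = Add(Rational(-1, 94001280), Rational(5691, 34099)) = Rational(534961250381, 3205349646720)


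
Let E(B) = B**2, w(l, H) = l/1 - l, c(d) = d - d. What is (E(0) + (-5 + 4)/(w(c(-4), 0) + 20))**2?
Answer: 1/400 ≈ 0.0025000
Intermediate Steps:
c(d) = 0
w(l, H) = 0 (w(l, H) = l*1 - l = l - l = 0)
(E(0) + (-5 + 4)/(w(c(-4), 0) + 20))**2 = (0**2 + (-5 + 4)/(0 + 20))**2 = (0 - 1/20)**2 = (-1/20)**2 = 1/400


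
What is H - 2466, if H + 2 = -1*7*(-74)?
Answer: -1950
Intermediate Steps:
H = 516 (H = -2 - 1*7*(-74) = -2 - 7*(-74) = -2 + 518 = 516)
H - 2466 = 516 - 2466 = -1950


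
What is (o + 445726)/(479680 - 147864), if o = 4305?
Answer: 12163/8968 ≈ 1.3563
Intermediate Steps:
(o + 445726)/(479680 - 147864) = (4305 + 445726)/(479680 - 147864) = 450031/331816 = 450031*(1/331816) = 12163/8968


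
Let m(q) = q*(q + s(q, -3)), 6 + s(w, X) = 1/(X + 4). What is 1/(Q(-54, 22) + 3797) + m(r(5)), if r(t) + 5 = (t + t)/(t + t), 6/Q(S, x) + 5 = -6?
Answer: 1503407/41761 ≈ 36.000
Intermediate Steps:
Q(S, x) = -6/11 (Q(S, x) = 6/(-5 - 6) = 6/(-11) = 6*(-1/11) = -6/11)
s(w, X) = -6 + 1/(4 + X) (s(w, X) = -6 + 1/(X + 4) = -6 + 1/(4 + X))
r(t) = -4 (r(t) = -5 + (t + t)/(t + t) = -5 + (2*t)/((2*t)) = -5 + (2*t)*(1/(2*t)) = -5 + 1 = -4)
m(q) = q*(-5 + q) (m(q) = q*(q + (-23 - 6*(-3))/(4 - 3)) = q*(q + (-23 + 18)/1) = q*(q + 1*(-5)) = q*(q - 5) = q*(-5 + q))
1/(Q(-54, 22) + 3797) + m(r(5)) = 1/(-6/11 + 3797) - 4*(-5 - 4) = 1/(41761/11) - 4*(-9) = 11/41761 + 36 = 1503407/41761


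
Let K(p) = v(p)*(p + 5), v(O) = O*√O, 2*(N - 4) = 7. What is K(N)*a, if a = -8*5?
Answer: -1875*√30 ≈ -10270.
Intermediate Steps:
N = 15/2 (N = 4 + (½)*7 = 4 + 7/2 = 15/2 ≈ 7.5000)
v(O) = O^(3/2)
a = -40
K(p) = p^(3/2)*(5 + p) (K(p) = p^(3/2)*(p + 5) = p^(3/2)*(5 + p))
K(N)*a = ((15/2)^(3/2)*(5 + 15/2))*(-40) = ((15*√30/4)*(25/2))*(-40) = (375*√30/8)*(-40) = -1875*√30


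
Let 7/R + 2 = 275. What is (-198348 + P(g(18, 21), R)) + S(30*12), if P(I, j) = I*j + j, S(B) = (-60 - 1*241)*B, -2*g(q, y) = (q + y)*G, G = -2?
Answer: -11961572/39 ≈ -3.0671e+5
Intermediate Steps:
R = 1/39 (R = 7/(-2 + 275) = 7/273 = 7*(1/273) = 1/39 ≈ 0.025641)
g(q, y) = q + y (g(q, y) = -(q + y)*(-2)/2 = -(-2*q - 2*y)/2 = q + y)
S(B) = -301*B (S(B) = (-60 - 241)*B = -301*B)
P(I, j) = j + I*j
(-198348 + P(g(18, 21), R)) + S(30*12) = (-198348 + (1 + (18 + 21))/39) - 9030*12 = (-198348 + (1 + 39)/39) - 301*360 = (-198348 + (1/39)*40) - 108360 = (-198348 + 40/39) - 108360 = -7735532/39 - 108360 = -11961572/39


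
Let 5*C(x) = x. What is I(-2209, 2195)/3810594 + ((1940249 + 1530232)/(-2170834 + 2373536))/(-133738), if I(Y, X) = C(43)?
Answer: -32478642547651/258253101529612860 ≈ -0.00012576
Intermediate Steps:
C(x) = x/5
I(Y, X) = 43/5 (I(Y, X) = (⅕)*43 = 43/5)
I(-2209, 2195)/3810594 + ((1940249 + 1530232)/(-2170834 + 2373536))/(-133738) = (43/5)/3810594 + ((1940249 + 1530232)/(-2170834 + 2373536))/(-133738) = (43/5)*(1/3810594) + (3470481/202702)*(-1/133738) = 43/19052970 + (3470481*(1/202702))*(-1/133738) = 43/19052970 + (3470481/202702)*(-1/133738) = 43/19052970 - 3470481/27108960076 = -32478642547651/258253101529612860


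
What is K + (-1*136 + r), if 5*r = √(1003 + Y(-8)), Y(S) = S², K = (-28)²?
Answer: 648 + √1067/5 ≈ 654.53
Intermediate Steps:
K = 784
r = √1067/5 (r = √(1003 + (-8)²)/5 = √(1003 + 64)/5 = √1067/5 ≈ 6.5330)
K + (-1*136 + r) = 784 + (-1*136 + √1067/5) = 784 + (-136 + √1067/5) = 648 + √1067/5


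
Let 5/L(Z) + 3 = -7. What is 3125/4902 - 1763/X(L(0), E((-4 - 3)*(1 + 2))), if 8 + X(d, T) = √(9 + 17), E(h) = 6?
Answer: 1822541/4902 + 1763*√26/38 ≈ 608.36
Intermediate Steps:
L(Z) = -½ (L(Z) = 5/(-3 - 7) = 5/(-10) = 5*(-⅒) = -½)
X(d, T) = -8 + √26 (X(d, T) = -8 + √(9 + 17) = -8 + √26)
3125/4902 - 1763/X(L(0), E((-4 - 3)*(1 + 2))) = 3125/4902 - 1763/(-8 + √26)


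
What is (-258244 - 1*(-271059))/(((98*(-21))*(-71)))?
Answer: 12815/146118 ≈ 0.087703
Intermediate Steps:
(-258244 - 1*(-271059))/(((98*(-21))*(-71))) = (-258244 + 271059)/((-2058*(-71))) = 12815/146118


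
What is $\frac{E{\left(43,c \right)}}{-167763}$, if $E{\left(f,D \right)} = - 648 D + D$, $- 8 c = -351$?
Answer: $\frac{75699}{447368} \approx 0.16921$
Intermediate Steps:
$c = \frac{351}{8}$ ($c = \left(- \frac{1}{8}\right) \left(-351\right) = \frac{351}{8} \approx 43.875$)
$E{\left(f,D \right)} = - 647 D$
$\frac{E{\left(43,c \right)}}{-167763} = \frac{\left(-647\right) \frac{351}{8}}{-167763} = \left(- \frac{227097}{8}\right) \left(- \frac{1}{167763}\right) = \frac{75699}{447368}$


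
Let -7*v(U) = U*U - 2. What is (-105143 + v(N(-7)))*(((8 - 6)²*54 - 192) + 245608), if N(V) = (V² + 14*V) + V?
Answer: -181555208320/7 ≈ -2.5936e+10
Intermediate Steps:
N(V) = V² + 15*V
v(U) = 2/7 - U²/7 (v(U) = -(U*U - 2)/7 = -(U² - 2)/7 = -(-2 + U²)/7 = 2/7 - U²/7)
(-105143 + v(N(-7)))*(((8 - 6)²*54 - 192) + 245608) = (-105143 + (2/7 - 49*(15 - 7)²/7))*(((8 - 6)²*54 - 192) + 245608) = (-105143 + (2/7 - (-7*8)²/7))*((2²*54 - 192) + 245608) = (-105143 + (2/7 - ⅐*(-56)²))*((4*54 - 192) + 245608) = (-105143 + (2/7 - ⅐*3136))*((216 - 192) + 245608) = (-105143 + (2/7 - 448))*(24 + 245608) = (-105143 - 3134/7)*245632 = -739135/7*245632 = -181555208320/7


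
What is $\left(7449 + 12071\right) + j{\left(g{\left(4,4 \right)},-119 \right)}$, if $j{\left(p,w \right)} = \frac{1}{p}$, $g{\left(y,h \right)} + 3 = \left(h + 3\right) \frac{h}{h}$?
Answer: $\frac{78081}{4} \approx 19520.0$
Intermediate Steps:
$g{\left(y,h \right)} = h$ ($g{\left(y,h \right)} = -3 + \left(h + 3\right) \frac{h}{h} = -3 + \left(3 + h\right) 1 = -3 + \left(3 + h\right) = h$)
$\left(7449 + 12071\right) + j{\left(g{\left(4,4 \right)},-119 \right)} = \left(7449 + 12071\right) + \frac{1}{4} = 19520 + \frac{1}{4} = \frac{78081}{4}$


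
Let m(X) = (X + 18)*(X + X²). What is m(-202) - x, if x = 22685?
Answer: -7493453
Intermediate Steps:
m(X) = (18 + X)*(X + X²)
m(-202) - x = -202*(18 + (-202)² + 19*(-202)) - 1*22685 = -202*(18 + 40804 - 3838) - 22685 = -202*36984 - 22685 = -7470768 - 22685 = -7493453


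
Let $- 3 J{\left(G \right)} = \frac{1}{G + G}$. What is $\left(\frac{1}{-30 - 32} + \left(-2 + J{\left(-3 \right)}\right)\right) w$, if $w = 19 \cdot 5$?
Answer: $- \frac{51965}{279} \approx -186.25$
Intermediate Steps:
$w = 95$
$J{\left(G \right)} = - \frac{1}{6 G}$ ($J{\left(G \right)} = - \frac{1}{3 \left(G + G\right)} = - \frac{1}{3 \cdot 2 G} = - \frac{\frac{1}{2} \frac{1}{G}}{3} = - \frac{1}{6 G}$)
$\left(\frac{1}{-30 - 32} + \left(-2 + J{\left(-3 \right)}\right)\right) w = \left(\frac{1}{-30 - 32} - \left(2 + \frac{1}{6 \left(-3\right)}\right)\right) 95 = \left(\frac{1}{-62} - \frac{35}{18}\right) 95 = \left(- \frac{1}{62} + \left(-2 + \frac{1}{18}\right)\right) 95 = \left(- \frac{1}{62} - \frac{35}{18}\right) 95 = \left(- \frac{547}{279}\right) 95 = - \frac{51965}{279}$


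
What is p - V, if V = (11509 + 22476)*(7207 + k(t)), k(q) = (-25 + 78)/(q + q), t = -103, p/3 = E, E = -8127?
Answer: -50458779651/206 ≈ -2.4495e+8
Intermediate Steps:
p = -24381 (p = 3*(-8127) = -24381)
k(q) = 53/(2*q) (k(q) = 53/((2*q)) = 53*(1/(2*q)) = 53/(2*q))
V = 50453757165/206 (V = (11509 + 22476)*(7207 + (53/2)/(-103)) = 33985*(7207 + (53/2)*(-1/103)) = 33985*(7207 - 53/206) = 33985*(1484589/206) = 50453757165/206 ≈ 2.4492e+8)
p - V = -24381 - 1*50453757165/206 = -24381 - 50453757165/206 = -50458779651/206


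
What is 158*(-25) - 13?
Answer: -3963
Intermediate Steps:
158*(-25) - 13 = -3950 - 13 = -3963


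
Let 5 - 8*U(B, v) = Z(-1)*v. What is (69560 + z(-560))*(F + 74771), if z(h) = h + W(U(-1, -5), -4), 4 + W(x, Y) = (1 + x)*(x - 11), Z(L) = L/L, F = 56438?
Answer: 144800284265/16 ≈ 9.0500e+9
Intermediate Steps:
Z(L) = 1
U(B, v) = 5/8 - v/8
W(x, Y) = -4 + (1 + x)*(-11 + x) (W(x, Y) = -4 + (1 + x)*(x - 11) = -4 + (1 + x)*(-11 + x))
z(h) = -415/16 + h (z(h) = h + (-15 + (5/8 - 1/8*(-5))**2 - 10*(5/8 - 1/8*(-5))) = h + (-15 + (5/8 + 5/8)**2 - 10*(5/8 + 5/8)) = h + (-15 + (5/4)**2 - 10*5/4) = h + (-15 + 25/16 - 25/2) = h - 415/16 = -415/16 + h)
(69560 + z(-560))*(F + 74771) = (69560 + (-415/16 - 560))*(56438 + 74771) = (69560 - 9375/16)*131209 = (1103585/16)*131209 = 144800284265/16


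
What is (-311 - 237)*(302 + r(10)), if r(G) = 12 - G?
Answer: -166592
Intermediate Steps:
(-311 - 237)*(302 + r(10)) = (-311 - 237)*(302 + (12 - 1*10)) = -548*(302 + (12 - 10)) = -548*(302 + 2) = -548*304 = -166592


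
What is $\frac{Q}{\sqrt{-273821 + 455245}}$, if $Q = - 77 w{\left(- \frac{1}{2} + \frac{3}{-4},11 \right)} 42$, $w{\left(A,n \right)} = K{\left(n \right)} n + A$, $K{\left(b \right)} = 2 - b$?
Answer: $\frac{648417 \sqrt{11339}}{90712} \approx 761.16$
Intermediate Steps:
$w{\left(A,n \right)} = A + n \left(2 - n\right)$ ($w{\left(A,n \right)} = \left(2 - n\right) n + A = n \left(2 - n\right) + A = A + n \left(2 - n\right)$)
$Q = \frac{648417}{2}$ ($Q = - 77 \left(\left(- \frac{1}{2} + \frac{3}{-4}\right) - 11 \left(-2 + 11\right)\right) 42 = - 77 \left(\left(\left(-1\right) \frac{1}{2} + 3 \left(- \frac{1}{4}\right)\right) - 11 \cdot 9\right) 42 = - 77 \left(\left(- \frac{1}{2} - \frac{3}{4}\right) - 99\right) 42 = - 77 \left(- \frac{5}{4} - 99\right) 42 = \left(-77\right) \left(- \frac{401}{4}\right) 42 = \frac{30877}{4} \cdot 42 = \frac{648417}{2} \approx 3.2421 \cdot 10^{5}$)
$\frac{Q}{\sqrt{-273821 + 455245}} = \frac{648417}{2 \sqrt{-273821 + 455245}} = \frac{648417}{2 \sqrt{181424}} = \frac{648417}{2 \cdot 4 \sqrt{11339}} = \frac{648417 \frac{\sqrt{11339}}{45356}}{2} = \frac{648417 \sqrt{11339}}{90712}$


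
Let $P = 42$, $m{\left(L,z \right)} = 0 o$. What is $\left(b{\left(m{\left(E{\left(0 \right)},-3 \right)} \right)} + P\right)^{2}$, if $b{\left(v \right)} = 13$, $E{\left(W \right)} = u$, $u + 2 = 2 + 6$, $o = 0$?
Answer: $3025$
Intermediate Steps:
$u = 6$ ($u = -2 + \left(2 + 6\right) = -2 + 8 = 6$)
$E{\left(W \right)} = 6$
$m{\left(L,z \right)} = 0$ ($m{\left(L,z \right)} = 0 \cdot 0 = 0$)
$\left(b{\left(m{\left(E{\left(0 \right)},-3 \right)} \right)} + P\right)^{2} = \left(13 + 42\right)^{2} = 55^{2} = 3025$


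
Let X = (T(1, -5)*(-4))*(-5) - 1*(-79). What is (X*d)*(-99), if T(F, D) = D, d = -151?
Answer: -313929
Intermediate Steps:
X = -21 (X = -5*(-4)*(-5) - 1*(-79) = 20*(-5) + 79 = -100 + 79 = -21)
(X*d)*(-99) = -21*(-151)*(-99) = 3171*(-99) = -313929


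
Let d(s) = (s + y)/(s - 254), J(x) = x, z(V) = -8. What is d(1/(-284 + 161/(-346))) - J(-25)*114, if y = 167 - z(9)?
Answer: 23744539857/8333432 ≈ 2849.3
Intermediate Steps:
y = 175 (y = 167 - 1*(-8) = 167 + 8 = 175)
d(s) = (175 + s)/(-254 + s) (d(s) = (s + 175)/(s - 254) = (175 + s)/(-254 + s))
d(1/(-284 + 161/(-346))) - J(-25)*114 = (175 + 1/(-284 + 161/(-346)))/(-254 + 1/(-284 + 161/(-346))) - (-25)*114 = (175 + 1/(-284 + 161*(-1/346)))/(-254 + 1/(-284 + 161*(-1/346))) - 1*(-2850) = (175 + 1/(-284 - 161/346))/(-254 + 1/(-284 - 161/346)) + 2850 = (175 + 1/(-98425/346))/(-254 + 1/(-98425/346)) + 2850 = (175 - 346/98425)/(-254 - 346/98425) + 2850 = (17224029/98425)/(-25000296/98425) + 2850 = -98425/25000296*17224029/98425 + 2850 = -5741343/8333432 + 2850 = 23744539857/8333432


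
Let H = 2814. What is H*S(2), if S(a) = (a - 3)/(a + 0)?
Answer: -1407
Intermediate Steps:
S(a) = (-3 + a)/a
H*S(2) = 2814*((-3 + 2)/2) = 2814*((½)*(-1)) = 2814*(-½) = -1407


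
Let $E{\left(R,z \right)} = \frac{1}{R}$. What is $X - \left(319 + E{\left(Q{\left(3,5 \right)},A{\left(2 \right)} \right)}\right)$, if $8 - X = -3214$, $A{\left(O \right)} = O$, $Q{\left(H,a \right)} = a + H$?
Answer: $\frac{23223}{8} \approx 2902.9$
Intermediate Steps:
$Q{\left(H,a \right)} = H + a$
$X = 3222$ ($X = 8 - -3214 = 8 + 3214 = 3222$)
$X - \left(319 + E{\left(Q{\left(3,5 \right)},A{\left(2 \right)} \right)}\right) = 3222 - \left(319 + \frac{1}{3 + 5}\right) = 3222 - \left(319 + \frac{1}{8}\right) = 3222 - \frac{2553}{8} = \frac{23223}{8}$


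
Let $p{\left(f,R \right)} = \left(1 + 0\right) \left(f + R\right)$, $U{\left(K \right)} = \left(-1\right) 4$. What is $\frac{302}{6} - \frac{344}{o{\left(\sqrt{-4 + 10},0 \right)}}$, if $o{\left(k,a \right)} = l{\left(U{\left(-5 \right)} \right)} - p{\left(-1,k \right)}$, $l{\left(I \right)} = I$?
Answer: $\frac{1183}{3} - \frac{344 \sqrt{6}}{3} \approx 113.46$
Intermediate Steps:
$U{\left(K \right)} = -4$
$p{\left(f,R \right)} = R + f$ ($p{\left(f,R \right)} = 1 \left(R + f\right) = R + f$)
$o{\left(k,a \right)} = -3 - k$ ($o{\left(k,a \right)} = -4 - \left(k - 1\right) = -4 - \left(-1 + k\right) = -3 - k$)
$\frac{302}{6} - \frac{344}{o{\left(\sqrt{-4 + 10},0 \right)}} = \frac{302}{6} - \frac{344}{-3 - \sqrt{-4 + 10}} = 302 \cdot \frac{1}{6} - \frac{344}{-3 - \sqrt{6}} = \frac{151}{3} - \frac{344}{-3 - \sqrt{6}}$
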